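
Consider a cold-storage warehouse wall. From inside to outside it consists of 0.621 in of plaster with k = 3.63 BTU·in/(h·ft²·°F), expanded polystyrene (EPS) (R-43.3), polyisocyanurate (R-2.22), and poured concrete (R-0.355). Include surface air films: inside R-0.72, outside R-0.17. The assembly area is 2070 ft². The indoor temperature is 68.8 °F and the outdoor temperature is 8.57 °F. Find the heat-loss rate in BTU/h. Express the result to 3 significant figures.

0.621/3.63 = 0.1711
R_total = 0.72 + 0.1711 + 43.3 + 2.22 + 0.355 + 0.17 = 46.94 ft²·°F·h/BTU
Q = A·ΔT/R = 2070 × (68.8 − 8.57) / 46.94 = 2656 BTU/h

2660 BTU/h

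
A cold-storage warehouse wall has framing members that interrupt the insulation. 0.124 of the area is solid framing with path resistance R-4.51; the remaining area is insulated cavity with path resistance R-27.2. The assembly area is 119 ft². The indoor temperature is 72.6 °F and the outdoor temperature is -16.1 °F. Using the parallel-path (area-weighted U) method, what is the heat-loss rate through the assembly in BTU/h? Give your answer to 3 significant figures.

630 BTU/h

U_eff = 0.876/27.2 + 0.124/4.51 = 0.03221 + 0.02749 = 0.0597
R_eff = 1/U_eff = 16.75 ft²·°F·h/BTU
Q = 119 × (72.6 − (-16.1)) / 16.75 = 630.2 BTU/h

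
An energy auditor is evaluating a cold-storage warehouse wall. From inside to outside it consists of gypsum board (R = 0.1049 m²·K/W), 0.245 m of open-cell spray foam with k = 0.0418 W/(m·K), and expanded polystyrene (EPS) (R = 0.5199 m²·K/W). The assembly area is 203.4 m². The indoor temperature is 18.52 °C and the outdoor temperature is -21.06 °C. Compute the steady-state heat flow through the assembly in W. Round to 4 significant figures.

0.245/0.0418 = 5.8612
R_total = 0.1049 + 5.8612 + 0.5199 = 6.486 m²·K/W
Q = A·ΔT/R = 203.4 × (18.52 − (-21.06)) / 6.486 = 1241.2 W

1241 W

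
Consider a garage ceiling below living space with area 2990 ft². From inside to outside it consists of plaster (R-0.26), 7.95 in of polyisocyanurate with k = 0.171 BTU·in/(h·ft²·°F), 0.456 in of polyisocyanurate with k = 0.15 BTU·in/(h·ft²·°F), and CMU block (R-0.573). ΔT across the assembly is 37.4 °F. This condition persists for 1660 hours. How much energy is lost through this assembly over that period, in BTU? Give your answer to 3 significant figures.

7.95/0.171 = 46.49
0.456/0.15 = 3.04
R_total = 0.26 + 46.49 + 3.04 + 0.573 = 50.36 ft²·°F·h/BTU
Q = 2990 × 37.4 / 50.36 = 2220 BTU/h
E = 2220 × 1660 = 3686000 BTU

3690000 BTU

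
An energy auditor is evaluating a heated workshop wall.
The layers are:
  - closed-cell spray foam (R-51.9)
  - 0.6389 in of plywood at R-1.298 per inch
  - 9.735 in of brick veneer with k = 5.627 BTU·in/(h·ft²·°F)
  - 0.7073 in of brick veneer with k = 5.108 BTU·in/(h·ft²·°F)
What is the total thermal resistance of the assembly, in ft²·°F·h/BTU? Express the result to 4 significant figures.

0.6389 × 1.298 = 0.82929
9.735/5.627 = 1.7301
0.7073/5.108 = 0.13847
R_total = 51.9 + 0.82929 + 1.7301 + 0.13847 = 54.598 ft²·°F·h/BTU

54.60 ft²·°F·h/BTU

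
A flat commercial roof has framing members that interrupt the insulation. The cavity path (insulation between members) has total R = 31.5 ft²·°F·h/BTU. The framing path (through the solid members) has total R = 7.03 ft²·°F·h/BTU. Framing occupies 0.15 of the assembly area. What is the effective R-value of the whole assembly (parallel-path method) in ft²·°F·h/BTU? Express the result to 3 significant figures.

U_eff = 0.85/31.5 + 0.15/7.03 = 0.02698 + 0.02134 = 0.04832
R_eff = 1/U_eff = 20.69 ft²·°F·h/BTU

20.7 ft²·°F·h/BTU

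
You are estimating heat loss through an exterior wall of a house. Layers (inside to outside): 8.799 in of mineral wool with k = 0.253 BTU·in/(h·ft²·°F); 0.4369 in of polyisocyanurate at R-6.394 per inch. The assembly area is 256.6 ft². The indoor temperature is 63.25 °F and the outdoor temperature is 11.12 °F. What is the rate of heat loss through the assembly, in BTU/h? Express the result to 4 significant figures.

8.799/0.253 = 34.779
0.4369 × 6.394 = 2.7935
R_total = 34.779 + 2.7935 = 37.572 ft²·°F·h/BTU
Q = A·ΔT/R = 256.6 × (63.25 − 11.12) / 37.572 = 356.02 BTU/h

356.0 BTU/h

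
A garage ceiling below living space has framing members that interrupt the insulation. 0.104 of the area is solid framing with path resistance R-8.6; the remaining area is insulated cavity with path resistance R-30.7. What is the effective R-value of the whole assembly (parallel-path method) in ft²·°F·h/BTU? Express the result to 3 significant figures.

U_eff = 0.896/30.7 + 0.104/8.6 = 0.02919 + 0.01209 = 0.04128
R_eff = 1/U_eff = 24.23 ft²·°F·h/BTU

24.2 ft²·°F·h/BTU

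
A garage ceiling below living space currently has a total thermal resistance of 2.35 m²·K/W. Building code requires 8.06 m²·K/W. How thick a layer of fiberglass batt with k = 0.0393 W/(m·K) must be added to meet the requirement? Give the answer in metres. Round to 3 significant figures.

0.224 m

ΔR = 8.06 − 2.35 = 5.71 m²·K/W
L = ΔR × k = 5.71 × 0.0393 = 0.2244 m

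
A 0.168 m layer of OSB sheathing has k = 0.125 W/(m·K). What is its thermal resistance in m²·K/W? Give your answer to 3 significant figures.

1.34 m²·K/W

R = L/k = 0.168/0.125 = 1.344 m²·K/W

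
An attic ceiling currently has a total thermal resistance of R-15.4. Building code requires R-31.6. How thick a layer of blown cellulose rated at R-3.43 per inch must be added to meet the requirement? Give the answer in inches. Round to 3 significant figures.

4.72 in

ΔR = 31.6 − 15.4 = 16.2 ft²·°F·h/BTU
L = ΔR / (R/in) = 16.2/3.43 = 4.723 in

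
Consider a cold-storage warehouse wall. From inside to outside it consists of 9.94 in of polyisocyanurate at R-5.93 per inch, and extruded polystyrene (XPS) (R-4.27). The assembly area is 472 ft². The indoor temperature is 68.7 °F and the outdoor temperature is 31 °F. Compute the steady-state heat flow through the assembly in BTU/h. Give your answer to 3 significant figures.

281 BTU/h

9.94 × 5.93 = 58.94
R_total = 58.94 + 4.27 = 63.21 ft²·°F·h/BTU
Q = A·ΔT/R = 472 × (68.7 − 31) / 63.21 = 281.5 BTU/h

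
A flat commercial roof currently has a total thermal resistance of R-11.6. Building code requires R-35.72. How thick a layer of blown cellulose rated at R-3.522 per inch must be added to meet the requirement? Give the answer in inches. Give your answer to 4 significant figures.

6.848 in

ΔR = 35.72 − 11.6 = 24.12 ft²·°F·h/BTU
L = ΔR / (R/in) = 24.12/3.522 = 6.8484 in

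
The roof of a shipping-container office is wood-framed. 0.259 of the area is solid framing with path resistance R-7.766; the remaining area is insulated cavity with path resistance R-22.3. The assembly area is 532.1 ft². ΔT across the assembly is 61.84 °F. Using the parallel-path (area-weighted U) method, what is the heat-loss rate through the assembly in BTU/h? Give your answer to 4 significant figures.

2191 BTU/h

U_eff = 0.741/22.3 + 0.259/7.766 = 0.033229 + 0.033351 = 0.066579
R_eff = 1/U_eff = 15.02 ft²·°F·h/BTU
Q = 532.1 × 61.84 / 15.02 = 2190.8 BTU/h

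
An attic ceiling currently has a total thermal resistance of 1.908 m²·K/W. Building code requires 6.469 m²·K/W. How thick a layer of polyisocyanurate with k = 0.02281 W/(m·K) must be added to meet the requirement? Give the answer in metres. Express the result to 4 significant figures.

0.1040 m

ΔR = 6.469 − 1.908 = 4.561 m²·K/W
L = ΔR × k = 4.561 × 0.02281 = 0.10404 m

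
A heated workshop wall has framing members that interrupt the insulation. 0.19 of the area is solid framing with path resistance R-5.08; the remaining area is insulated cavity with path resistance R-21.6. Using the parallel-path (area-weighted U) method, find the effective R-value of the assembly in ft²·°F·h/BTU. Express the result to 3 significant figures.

13.4 ft²·°F·h/BTU

U_eff = 0.81/21.6 + 0.19/5.08 = 0.0375 + 0.0374 = 0.0749
R_eff = 1/U_eff = 13.35 ft²·°F·h/BTU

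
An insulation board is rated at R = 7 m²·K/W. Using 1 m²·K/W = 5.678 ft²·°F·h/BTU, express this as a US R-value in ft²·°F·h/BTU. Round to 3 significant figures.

R_US = 7 × 5.678 = 39.75

39.7 ft²·°F·h/BTU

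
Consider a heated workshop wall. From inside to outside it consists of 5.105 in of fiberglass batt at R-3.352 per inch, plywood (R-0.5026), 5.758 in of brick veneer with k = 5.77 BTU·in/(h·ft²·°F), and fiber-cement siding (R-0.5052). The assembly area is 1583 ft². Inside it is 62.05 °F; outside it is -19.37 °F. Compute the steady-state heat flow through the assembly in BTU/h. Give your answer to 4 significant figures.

6742 BTU/h

5.105 × 3.352 = 17.112
5.758/5.77 = 0.99792
R_total = 17.112 + 0.5026 + 0.99792 + 0.5052 = 19.118 ft²·°F·h/BTU
Q = A·ΔT/R = 1583 × (62.05 − (-19.37)) / 19.118 = 6741.8 BTU/h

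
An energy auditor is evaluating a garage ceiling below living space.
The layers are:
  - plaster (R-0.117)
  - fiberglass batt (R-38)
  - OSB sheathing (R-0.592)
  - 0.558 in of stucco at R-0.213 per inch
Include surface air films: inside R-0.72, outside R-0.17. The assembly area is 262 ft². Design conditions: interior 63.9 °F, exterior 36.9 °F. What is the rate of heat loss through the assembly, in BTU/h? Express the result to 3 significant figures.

178 BTU/h

0.558 × 0.213 = 0.1189
R_total = 0.72 + 0.117 + 38 + 0.592 + 0.1189 + 0.17 = 39.72 ft²·°F·h/BTU
Q = A·ΔT/R = 262 × (63.9 − 36.9) / 39.72 = 178.1 BTU/h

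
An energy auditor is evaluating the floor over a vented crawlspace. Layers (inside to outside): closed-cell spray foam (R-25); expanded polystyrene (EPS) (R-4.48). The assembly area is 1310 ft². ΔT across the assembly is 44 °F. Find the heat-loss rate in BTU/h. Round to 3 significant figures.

1960 BTU/h

R_total = 25 + 4.48 = 29.48 ft²·°F·h/BTU
Q = A·ΔT/R = 1310 × 44 / 29.48 = 1955 BTU/h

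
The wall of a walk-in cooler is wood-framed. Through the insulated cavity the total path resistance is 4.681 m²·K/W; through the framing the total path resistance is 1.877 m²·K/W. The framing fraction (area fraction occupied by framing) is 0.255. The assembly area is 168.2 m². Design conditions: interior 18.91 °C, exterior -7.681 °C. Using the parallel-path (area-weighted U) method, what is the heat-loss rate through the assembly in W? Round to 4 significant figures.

1319 W

U_eff = 0.745/4.681 + 0.255/1.877 = 0.15915 + 0.13586 = 0.29501
R_eff = 1/U_eff = 3.3897 m²·K/W
Q = 168.2 × (18.91 − (-7.681)) / 3.3897 = 1319.5 W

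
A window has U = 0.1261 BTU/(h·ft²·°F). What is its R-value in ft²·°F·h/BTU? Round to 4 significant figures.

7.930 ft²·°F·h/BTU

R = 1/U = 1/0.1261 = 7.9302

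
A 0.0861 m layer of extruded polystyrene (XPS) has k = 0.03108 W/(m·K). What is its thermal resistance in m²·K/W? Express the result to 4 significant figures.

2.770 m²·K/W

R = L/k = 0.0861/0.03108 = 2.7703 m²·K/W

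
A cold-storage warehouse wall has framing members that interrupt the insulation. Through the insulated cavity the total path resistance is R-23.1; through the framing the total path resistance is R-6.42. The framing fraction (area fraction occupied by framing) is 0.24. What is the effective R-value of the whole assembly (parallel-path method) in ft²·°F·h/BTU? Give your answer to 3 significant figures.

U_eff = 0.76/23.1 + 0.24/6.42 = 0.0329 + 0.03738 = 0.07028
R_eff = 1/U_eff = 14.23 ft²·°F·h/BTU

14.2 ft²·°F·h/BTU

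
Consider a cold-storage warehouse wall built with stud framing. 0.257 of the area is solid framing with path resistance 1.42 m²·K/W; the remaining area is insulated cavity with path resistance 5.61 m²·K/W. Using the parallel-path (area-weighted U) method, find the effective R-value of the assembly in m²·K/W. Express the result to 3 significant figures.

3.19 m²·K/W

U_eff = 0.743/5.61 + 0.257/1.42 = 0.1324 + 0.181 = 0.3134
R_eff = 1/U_eff = 3.191 m²·K/W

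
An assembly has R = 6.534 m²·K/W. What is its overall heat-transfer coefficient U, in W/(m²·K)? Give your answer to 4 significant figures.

U = 1/R = 1/6.534 = 0.15305

0.1530 W/(m²·K)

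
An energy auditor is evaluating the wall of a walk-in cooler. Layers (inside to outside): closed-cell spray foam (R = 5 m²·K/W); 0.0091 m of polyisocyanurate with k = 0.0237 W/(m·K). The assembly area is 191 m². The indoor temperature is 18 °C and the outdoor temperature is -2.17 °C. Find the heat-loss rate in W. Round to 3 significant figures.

0.0091/0.0237 = 0.384
R_total = 5 + 0.384 = 5.384 m²·K/W
Q = A·ΔT/R = 191 × (18 − (-2.17)) / 5.384 = 715.5 W

716 W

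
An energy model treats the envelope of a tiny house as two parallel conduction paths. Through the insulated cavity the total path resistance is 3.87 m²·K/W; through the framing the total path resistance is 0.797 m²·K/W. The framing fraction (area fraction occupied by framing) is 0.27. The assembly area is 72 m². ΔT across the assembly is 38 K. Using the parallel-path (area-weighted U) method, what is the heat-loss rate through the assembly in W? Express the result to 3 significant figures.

1440 W

U_eff = 0.73/3.87 + 0.27/0.797 = 0.1886 + 0.3388 = 0.5274
R_eff = 1/U_eff = 1.896 m²·K/W
Q = 72 × 38 / 1.896 = 1443 W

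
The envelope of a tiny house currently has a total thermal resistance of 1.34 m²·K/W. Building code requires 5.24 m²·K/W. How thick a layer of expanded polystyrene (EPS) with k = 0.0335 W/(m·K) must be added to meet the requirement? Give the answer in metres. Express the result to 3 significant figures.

0.131 m

ΔR = 5.24 − 1.34 = 3.9 m²·K/W
L = ΔR × k = 3.9 × 0.0335 = 0.1307 m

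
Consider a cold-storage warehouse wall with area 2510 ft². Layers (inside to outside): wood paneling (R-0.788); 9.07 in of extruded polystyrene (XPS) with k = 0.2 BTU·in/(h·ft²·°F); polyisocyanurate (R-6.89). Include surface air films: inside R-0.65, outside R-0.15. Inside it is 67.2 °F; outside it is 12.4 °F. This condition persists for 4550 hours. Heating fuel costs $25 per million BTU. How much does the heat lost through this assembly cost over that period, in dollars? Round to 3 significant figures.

9.07/0.2 = 45.35
R_total = 0.65 + 0.788 + 45.35 + 6.89 + 0.15 = 53.83 ft²·°F·h/BTU
Q = 2510 × (67.2 − 12.4) / 53.83 = 2555 BTU/h
E = 2555 × 4550 = 11630000 BTU
Cost = 11630000/10⁶ × 25 = $290.7

291 dollars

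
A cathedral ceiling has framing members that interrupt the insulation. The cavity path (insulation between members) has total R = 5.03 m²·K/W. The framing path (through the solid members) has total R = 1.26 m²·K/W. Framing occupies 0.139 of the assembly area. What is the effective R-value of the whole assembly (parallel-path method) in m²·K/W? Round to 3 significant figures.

U_eff = 0.861/5.03 + 0.139/1.26 = 0.1712 + 0.1103 = 0.2815
R_eff = 1/U_eff = 3.553 m²·K/W

3.55 m²·K/W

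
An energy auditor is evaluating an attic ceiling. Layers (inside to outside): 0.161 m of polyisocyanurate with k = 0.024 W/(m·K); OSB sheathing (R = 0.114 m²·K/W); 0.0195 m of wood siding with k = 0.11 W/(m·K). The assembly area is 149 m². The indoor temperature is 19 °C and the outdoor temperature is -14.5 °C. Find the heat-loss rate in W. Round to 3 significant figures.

0.161/0.024 = 6.708
0.0195/0.11 = 0.1773
R_total = 6.708 + 0.114 + 0.1773 = 7 m²·K/W
Q = A·ΔT/R = 149 × (19 − (-14.5)) / 7 = 713.1 W

713 W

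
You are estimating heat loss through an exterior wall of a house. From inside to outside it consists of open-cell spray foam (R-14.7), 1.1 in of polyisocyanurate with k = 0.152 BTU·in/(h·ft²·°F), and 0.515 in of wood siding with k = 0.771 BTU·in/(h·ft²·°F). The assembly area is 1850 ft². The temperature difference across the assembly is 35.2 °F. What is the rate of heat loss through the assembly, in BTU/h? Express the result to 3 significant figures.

2880 BTU/h

1.1/0.152 = 7.237
0.515/0.771 = 0.668
R_total = 14.7 + 7.237 + 0.668 = 22.6 ft²·°F·h/BTU
Q = A·ΔT/R = 1850 × 35.2 / 22.6 = 2881 BTU/h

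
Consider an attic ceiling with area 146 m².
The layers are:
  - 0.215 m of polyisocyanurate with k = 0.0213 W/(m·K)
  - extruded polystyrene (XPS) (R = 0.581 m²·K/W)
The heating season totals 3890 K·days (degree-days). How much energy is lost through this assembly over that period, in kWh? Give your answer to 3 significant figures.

0.215/0.0213 = 10.09
R_total = 10.09 + 0.581 = 10.67 m²·K/W
E = A × HDD × 24 / R / 1000 = 146 × 3890 × 24 / 10.67 / 1000 = 1277 kWh

1280 kWh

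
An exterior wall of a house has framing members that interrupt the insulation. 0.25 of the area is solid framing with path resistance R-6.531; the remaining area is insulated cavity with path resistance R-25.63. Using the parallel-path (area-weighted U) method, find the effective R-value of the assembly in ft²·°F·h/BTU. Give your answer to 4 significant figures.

14.81 ft²·°F·h/BTU

U_eff = 0.75/25.63 + 0.25/6.531 = 0.029263 + 0.038279 = 0.067542
R_eff = 1/U_eff = 14.806 ft²·°F·h/BTU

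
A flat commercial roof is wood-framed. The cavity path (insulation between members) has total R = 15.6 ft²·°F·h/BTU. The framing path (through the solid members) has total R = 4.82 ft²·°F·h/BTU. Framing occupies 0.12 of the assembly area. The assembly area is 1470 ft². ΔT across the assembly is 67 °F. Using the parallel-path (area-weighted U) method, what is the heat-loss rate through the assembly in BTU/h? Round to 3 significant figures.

8010 BTU/h

U_eff = 0.88/15.6 + 0.12/4.82 = 0.05641 + 0.0249 = 0.08131
R_eff = 1/U_eff = 12.3 ft²·°F·h/BTU
Q = 1470 × 67 / 12.3 = 8008 BTU/h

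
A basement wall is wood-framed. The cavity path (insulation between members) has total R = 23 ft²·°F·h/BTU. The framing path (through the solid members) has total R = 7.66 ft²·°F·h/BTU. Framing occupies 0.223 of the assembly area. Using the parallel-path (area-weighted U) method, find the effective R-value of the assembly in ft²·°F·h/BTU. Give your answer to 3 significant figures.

15.9 ft²·°F·h/BTU

U_eff = 0.777/23 + 0.223/7.66 = 0.03378 + 0.02911 = 0.06289
R_eff = 1/U_eff = 15.9 ft²·°F·h/BTU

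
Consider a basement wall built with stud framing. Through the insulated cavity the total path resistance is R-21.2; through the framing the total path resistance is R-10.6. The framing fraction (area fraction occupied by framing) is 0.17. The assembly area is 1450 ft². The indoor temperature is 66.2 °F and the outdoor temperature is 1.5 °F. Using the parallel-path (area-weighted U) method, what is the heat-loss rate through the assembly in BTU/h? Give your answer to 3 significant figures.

5180 BTU/h

U_eff = 0.83/21.2 + 0.17/10.6 = 0.03915 + 0.01604 = 0.05519
R_eff = 1/U_eff = 18.12 ft²·°F·h/BTU
Q = 1450 × (66.2 − 1.5) / 18.12 = 5178 BTU/h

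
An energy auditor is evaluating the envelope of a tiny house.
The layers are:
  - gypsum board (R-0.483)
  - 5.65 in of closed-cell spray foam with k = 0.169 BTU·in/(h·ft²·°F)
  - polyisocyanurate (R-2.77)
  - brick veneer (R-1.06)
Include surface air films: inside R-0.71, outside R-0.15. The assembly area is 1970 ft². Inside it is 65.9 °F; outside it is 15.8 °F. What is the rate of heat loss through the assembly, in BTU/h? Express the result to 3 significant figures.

2560 BTU/h

5.65/0.169 = 33.43
R_total = 0.71 + 0.483 + 33.43 + 2.77 + 1.06 + 0.15 = 38.6 ft²·°F·h/BTU
Q = A·ΔT/R = 1970 × (65.9 − 15.8) / 38.6 = 2557 BTU/h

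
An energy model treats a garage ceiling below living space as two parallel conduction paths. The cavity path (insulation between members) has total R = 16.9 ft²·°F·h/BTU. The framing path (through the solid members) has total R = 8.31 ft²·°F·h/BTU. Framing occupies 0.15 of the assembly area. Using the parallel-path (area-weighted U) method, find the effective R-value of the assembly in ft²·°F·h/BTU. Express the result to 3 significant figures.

U_eff = 0.85/16.9 + 0.15/8.31 = 0.0503 + 0.01805 = 0.06835
R_eff = 1/U_eff = 14.63 ft²·°F·h/BTU

14.6 ft²·°F·h/BTU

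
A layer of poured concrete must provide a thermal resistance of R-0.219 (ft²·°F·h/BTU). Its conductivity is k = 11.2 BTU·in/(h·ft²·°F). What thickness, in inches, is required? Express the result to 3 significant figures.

L = R × k = 0.219 × 11.2 = 2.453 in

2.45 in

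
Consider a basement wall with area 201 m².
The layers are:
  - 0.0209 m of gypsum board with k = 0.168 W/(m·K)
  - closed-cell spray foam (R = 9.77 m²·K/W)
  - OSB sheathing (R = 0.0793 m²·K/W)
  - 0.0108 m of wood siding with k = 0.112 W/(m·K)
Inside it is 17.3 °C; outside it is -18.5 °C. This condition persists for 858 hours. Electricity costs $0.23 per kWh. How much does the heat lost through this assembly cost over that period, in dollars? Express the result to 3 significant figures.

141 dollars

0.0209/0.168 = 0.1244
0.0108/0.112 = 0.09643
R_total = 0.1244 + 9.77 + 0.0793 + 0.09643 = 10.07 m²·K/W
Q = 201 × (17.3 − (-18.5)) / 10.07 = 714.6 W
E = 714.6 W × 858 h / 1000 = 613.1 kWh
Cost = 613.1 × 0.23 = $141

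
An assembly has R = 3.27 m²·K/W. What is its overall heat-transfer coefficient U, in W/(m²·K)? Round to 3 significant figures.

0.306 W/(m²·K)

U = 1/R = 1/3.27 = 0.3058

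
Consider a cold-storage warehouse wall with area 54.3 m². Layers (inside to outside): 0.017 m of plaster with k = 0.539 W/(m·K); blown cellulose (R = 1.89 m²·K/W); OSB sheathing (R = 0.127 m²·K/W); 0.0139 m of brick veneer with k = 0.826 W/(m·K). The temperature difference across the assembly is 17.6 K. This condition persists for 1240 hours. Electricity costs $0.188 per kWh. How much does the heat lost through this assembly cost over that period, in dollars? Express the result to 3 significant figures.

0.017/0.539 = 0.03154
0.0139/0.826 = 0.01683
R_total = 0.03154 + 1.89 + 0.127 + 0.01683 = 2.065 m²·K/W
Q = 54.3 × 17.6 / 2.065 = 462.7 W
E = 462.7 W × 1240 h / 1000 = 573.8 kWh
Cost = 573.8 × 0.188 = $107.9

108 dollars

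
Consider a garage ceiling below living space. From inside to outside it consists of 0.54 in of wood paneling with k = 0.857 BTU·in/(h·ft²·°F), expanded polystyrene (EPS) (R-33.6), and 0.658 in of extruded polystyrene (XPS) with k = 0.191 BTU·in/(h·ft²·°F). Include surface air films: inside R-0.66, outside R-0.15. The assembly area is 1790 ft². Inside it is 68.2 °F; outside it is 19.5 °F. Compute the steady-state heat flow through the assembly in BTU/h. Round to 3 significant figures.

2270 BTU/h

0.54/0.857 = 0.6301
0.658/0.191 = 3.445
R_total = 0.66 + 0.6301 + 33.6 + 3.445 + 0.15 = 38.49 ft²·°F·h/BTU
Q = A·ΔT/R = 1790 × (68.2 − 19.5) / 38.49 = 2265 BTU/h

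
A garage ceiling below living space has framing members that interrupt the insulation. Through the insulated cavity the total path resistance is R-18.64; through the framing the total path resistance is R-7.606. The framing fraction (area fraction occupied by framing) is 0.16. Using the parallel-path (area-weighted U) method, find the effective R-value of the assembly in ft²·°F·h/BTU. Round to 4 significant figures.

15.13 ft²·°F·h/BTU

U_eff = 0.84/18.64 + 0.16/7.606 = 0.045064 + 0.021036 = 0.0661
R_eff = 1/U_eff = 15.129 ft²·°F·h/BTU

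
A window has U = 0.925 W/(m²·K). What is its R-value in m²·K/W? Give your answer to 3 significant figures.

R = 1/U = 1/0.925 = 1.081

1.08 m²·K/W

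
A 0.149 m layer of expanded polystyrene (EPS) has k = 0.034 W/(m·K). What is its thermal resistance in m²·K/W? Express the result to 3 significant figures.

4.38 m²·K/W

R = L/k = 0.149/0.034 = 4.382 m²·K/W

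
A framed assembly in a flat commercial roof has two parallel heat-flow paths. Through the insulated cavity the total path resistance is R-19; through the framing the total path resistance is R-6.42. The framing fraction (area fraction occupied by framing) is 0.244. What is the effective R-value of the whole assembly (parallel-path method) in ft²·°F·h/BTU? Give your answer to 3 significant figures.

12.9 ft²·°F·h/BTU

U_eff = 0.756/19 + 0.244/6.42 = 0.03979 + 0.03801 = 0.0778
R_eff = 1/U_eff = 12.85 ft²·°F·h/BTU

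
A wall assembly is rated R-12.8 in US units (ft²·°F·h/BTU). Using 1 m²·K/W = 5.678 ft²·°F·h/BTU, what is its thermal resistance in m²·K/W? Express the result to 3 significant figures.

R_SI = 12.8/5.678 = 2.254

2.25 m²·K/W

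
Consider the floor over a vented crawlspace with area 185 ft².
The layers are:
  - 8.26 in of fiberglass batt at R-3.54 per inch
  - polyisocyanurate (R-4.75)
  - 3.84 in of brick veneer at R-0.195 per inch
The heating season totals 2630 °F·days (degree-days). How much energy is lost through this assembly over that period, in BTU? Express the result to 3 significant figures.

336000 BTU

8.26 × 3.54 = 29.24
3.84 × 0.195 = 0.7488
R_total = 29.24 + 4.75 + 0.7488 = 34.74 ft²·°F·h/BTU
E = A × HDD × 24 / R = 185 × 2630 × 24 / 34.74 = 336100 BTU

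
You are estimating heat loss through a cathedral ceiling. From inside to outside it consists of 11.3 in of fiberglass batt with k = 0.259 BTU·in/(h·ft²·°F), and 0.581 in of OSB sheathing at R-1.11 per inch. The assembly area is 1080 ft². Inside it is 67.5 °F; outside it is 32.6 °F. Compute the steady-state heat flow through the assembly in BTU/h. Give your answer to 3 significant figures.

11.3/0.259 = 43.63
0.581 × 1.11 = 0.6449
R_total = 43.63 + 0.6449 = 44.27 ft²·°F·h/BTU
Q = A·ΔT/R = 1080 × (67.5 − 32.6) / 44.27 = 851.3 BTU/h

851 BTU/h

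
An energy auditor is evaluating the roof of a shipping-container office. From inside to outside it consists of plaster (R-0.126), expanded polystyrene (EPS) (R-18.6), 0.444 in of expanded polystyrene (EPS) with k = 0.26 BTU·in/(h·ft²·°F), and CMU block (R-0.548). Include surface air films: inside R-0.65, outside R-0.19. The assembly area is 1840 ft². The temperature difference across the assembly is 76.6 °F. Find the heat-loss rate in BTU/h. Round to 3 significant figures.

6460 BTU/h

0.444/0.26 = 1.708
R_total = 0.65 + 0.126 + 18.6 + 1.708 + 0.548 + 0.19 = 21.82 ft²·°F·h/BTU
Q = A·ΔT/R = 1840 × 76.6 / 21.82 = 6459 BTU/h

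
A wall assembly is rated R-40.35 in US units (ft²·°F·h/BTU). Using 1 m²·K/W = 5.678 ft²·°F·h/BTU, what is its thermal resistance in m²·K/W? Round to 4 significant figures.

7.106 m²·K/W

R_SI = 40.35/5.678 = 7.1064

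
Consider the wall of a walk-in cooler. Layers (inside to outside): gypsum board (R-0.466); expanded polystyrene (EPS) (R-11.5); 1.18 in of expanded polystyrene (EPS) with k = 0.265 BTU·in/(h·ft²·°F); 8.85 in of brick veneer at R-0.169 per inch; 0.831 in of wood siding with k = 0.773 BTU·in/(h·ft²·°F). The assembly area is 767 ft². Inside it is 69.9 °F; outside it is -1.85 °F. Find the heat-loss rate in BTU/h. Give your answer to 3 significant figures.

2900 BTU/h

1.18/0.265 = 4.453
8.85 × 0.169 = 1.496
0.831/0.773 = 1.075
R_total = 0.466 + 11.5 + 4.453 + 1.496 + 1.075 = 18.99 ft²·°F·h/BTU
Q = A·ΔT/R = 767 × (69.9 − (-1.85)) / 18.99 = 2898 BTU/h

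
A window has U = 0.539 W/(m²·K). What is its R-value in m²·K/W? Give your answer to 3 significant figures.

R = 1/U = 1/0.539 = 1.855

1.86 m²·K/W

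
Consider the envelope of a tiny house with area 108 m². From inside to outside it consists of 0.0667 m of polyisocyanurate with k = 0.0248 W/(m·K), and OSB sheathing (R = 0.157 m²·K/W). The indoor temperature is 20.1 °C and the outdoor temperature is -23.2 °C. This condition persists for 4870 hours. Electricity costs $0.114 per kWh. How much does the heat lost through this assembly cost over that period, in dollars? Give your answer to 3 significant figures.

0.0667/0.0248 = 2.69
R_total = 2.69 + 0.157 = 2.847 m²·K/W
Q = 108 × (20.1 − (-23.2)) / 2.847 = 1643 W
E = 1643 W × 4870 h / 1000 = 8001 kWh
Cost = 8001 × 0.114 = $912.1

912 dollars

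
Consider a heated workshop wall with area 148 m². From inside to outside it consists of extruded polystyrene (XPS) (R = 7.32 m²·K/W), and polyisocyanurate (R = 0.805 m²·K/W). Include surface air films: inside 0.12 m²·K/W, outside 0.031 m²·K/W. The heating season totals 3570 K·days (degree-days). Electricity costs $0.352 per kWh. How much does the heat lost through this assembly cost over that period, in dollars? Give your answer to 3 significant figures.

539 dollars

R_total = 0.12 + 7.32 + 0.805 + 0.031 = 8.276 m²·K/W
E = A × HDD × 24 / R / 1000 = 148 × 3570 × 24 / 8.276 / 1000 = 1532 kWh
Cost = 1532 × 0.352 = $539.3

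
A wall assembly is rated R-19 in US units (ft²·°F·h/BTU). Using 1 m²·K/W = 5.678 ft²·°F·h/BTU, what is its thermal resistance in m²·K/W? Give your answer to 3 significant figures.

R_SI = 19/5.678 = 3.346

3.35 m²·K/W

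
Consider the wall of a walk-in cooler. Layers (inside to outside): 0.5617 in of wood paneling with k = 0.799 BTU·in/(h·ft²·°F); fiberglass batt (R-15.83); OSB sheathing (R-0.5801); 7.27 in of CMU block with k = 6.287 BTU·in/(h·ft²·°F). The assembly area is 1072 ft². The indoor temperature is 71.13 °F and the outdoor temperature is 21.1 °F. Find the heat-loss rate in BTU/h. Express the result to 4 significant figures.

0.5617/0.799 = 0.703
7.27/6.287 = 1.1564
R_total = 0.703 + 15.83 + 0.5801 + 1.1564 = 18.269 ft²·°F·h/BTU
Q = A·ΔT/R = 1072 × (71.13 − 21.1) / 18.269 = 2935.6 BTU/h

2936 BTU/h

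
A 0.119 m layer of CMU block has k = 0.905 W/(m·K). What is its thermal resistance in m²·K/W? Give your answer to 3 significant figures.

R = L/k = 0.119/0.905 = 0.1315 m²·K/W

0.131 m²·K/W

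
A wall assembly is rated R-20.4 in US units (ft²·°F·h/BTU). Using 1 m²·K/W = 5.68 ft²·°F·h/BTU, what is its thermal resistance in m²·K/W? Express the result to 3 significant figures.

3.59 m²·K/W

R_SI = 20.4/5.68 = 3.592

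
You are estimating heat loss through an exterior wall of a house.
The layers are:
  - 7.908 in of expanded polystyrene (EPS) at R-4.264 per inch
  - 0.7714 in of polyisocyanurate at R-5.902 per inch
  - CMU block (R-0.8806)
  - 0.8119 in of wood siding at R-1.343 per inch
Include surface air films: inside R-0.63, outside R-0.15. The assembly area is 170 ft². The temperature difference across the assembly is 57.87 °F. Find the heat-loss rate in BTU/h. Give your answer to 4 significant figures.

7.908 × 4.264 = 33.72
0.7714 × 5.902 = 4.5528
0.8119 × 1.343 = 1.0904
R_total = 0.63 + 33.72 + 4.5528 + 0.8806 + 1.0904 + 0.15 = 41.023 ft²·°F·h/BTU
Q = A·ΔT/R = 170 × 57.87 / 41.023 = 239.81 BTU/h

239.8 BTU/h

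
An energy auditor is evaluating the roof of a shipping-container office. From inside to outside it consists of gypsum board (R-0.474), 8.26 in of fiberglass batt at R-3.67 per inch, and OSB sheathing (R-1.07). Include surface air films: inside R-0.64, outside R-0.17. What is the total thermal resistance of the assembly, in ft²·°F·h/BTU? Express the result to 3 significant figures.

8.26 × 3.67 = 30.31
R_total = 0.64 + 0.474 + 30.31 + 1.07 + 0.17 = 32.67 ft²·°F·h/BTU

32.7 ft²·°F·h/BTU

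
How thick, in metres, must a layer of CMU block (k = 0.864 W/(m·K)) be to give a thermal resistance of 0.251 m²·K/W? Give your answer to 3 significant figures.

L = R·k = 0.251 × 0.864 = 0.2169 m

0.217 m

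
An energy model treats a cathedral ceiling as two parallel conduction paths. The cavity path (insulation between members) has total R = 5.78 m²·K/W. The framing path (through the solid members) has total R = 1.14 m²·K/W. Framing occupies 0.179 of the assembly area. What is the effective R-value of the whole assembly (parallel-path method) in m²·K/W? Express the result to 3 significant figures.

U_eff = 0.821/5.78 + 0.179/1.14 = 0.142 + 0.157 = 0.2991
R_eff = 1/U_eff = 3.344 m²·K/W

3.34 m²·K/W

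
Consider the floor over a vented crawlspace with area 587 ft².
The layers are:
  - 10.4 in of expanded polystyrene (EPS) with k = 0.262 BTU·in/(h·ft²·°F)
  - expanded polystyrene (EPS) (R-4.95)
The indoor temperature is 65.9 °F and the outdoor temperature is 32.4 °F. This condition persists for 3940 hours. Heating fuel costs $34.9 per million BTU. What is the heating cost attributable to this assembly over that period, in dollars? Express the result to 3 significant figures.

10.4/0.262 = 39.69
R_total = 39.69 + 4.95 = 44.64 ft²·°F·h/BTU
Q = 587 × (65.9 − 32.4) / 44.64 = 440.5 BTU/h
E = 440.5 × 3940 = 1735000 BTU
Cost = 1735000/10⁶ × 34.9 = $60.57

60.6 dollars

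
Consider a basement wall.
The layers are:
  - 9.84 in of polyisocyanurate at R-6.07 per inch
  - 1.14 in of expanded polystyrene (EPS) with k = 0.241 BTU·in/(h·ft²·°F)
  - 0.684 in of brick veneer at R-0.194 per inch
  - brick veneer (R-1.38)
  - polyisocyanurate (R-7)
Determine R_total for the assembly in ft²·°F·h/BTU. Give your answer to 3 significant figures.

73.0 ft²·°F·h/BTU

9.84 × 6.07 = 59.73
1.14/0.241 = 4.73
0.684 × 0.194 = 0.1327
R_total = 59.73 + 4.73 + 0.1327 + 1.38 + 7 = 72.97 ft²·°F·h/BTU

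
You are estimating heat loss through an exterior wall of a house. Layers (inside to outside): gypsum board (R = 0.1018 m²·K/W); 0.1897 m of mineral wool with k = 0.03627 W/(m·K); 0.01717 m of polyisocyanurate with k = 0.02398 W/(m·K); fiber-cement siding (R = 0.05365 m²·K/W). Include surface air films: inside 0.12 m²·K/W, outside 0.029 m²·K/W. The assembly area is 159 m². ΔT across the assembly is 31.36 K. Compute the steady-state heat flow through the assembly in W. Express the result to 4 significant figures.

0.1897/0.03627 = 5.2302
0.01717/0.02398 = 0.71601
R_total = 0.12 + 0.1018 + 5.2302 + 0.71601 + 0.05365 + 0.029 = 6.2507 m²·K/W
Q = A·ΔT/R = 159 × 31.36 / 6.2507 = 797.71 W

797.7 W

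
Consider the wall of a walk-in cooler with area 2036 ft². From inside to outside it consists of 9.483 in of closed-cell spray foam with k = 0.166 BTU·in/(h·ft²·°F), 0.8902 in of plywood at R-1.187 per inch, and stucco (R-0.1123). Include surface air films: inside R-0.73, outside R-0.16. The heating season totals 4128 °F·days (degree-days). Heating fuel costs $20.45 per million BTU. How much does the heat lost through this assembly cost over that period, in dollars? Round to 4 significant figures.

9.483/0.166 = 57.127
0.8902 × 1.187 = 1.0567
R_total = 0.73 + 57.127 + 1.0567 + 0.1123 + 0.16 = 59.185 ft²·°F·h/BTU
E = A × HDD × 24 / R = 2036 × 4128 × 24 / 59.185 = 3408100 BTU
Cost = 3408100/10⁶ × 20.45 = $69.696

69.70 dollars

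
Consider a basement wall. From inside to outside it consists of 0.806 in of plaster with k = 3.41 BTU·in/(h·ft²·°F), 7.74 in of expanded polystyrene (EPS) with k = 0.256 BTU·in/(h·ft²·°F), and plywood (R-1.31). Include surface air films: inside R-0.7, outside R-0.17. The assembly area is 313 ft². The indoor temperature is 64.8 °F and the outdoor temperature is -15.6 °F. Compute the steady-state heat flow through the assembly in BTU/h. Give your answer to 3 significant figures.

771 BTU/h

0.806/3.41 = 0.2364
7.74/0.256 = 30.23
R_total = 0.7 + 0.2364 + 30.23 + 1.31 + 0.17 = 32.65 ft²·°F·h/BTU
Q = A·ΔT/R = 313 × (64.8 − (-15.6)) / 32.65 = 770.7 BTU/h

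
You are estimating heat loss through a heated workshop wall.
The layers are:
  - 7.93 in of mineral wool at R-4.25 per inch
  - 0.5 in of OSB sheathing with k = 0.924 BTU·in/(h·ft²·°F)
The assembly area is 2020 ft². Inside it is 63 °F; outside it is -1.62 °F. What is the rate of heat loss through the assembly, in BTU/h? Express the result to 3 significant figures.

7.93 × 4.25 = 33.7
0.5/0.924 = 0.5411
R_total = 33.7 + 0.5411 = 34.24 ft²·°F·h/BTU
Q = A·ΔT/R = 2020 × (63 − (-1.62)) / 34.24 = 3812 BTU/h

3810 BTU/h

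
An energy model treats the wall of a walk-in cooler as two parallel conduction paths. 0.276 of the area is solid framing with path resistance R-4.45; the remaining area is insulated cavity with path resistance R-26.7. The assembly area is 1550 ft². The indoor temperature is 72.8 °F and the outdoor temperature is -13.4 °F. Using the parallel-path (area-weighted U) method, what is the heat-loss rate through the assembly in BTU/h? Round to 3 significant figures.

11900 BTU/h

U_eff = 0.724/26.7 + 0.276/4.45 = 0.02712 + 0.06202 = 0.08914
R_eff = 1/U_eff = 11.22 ft²·°F·h/BTU
Q = 1550 × (72.8 − (-13.4)) / 11.22 = 11910 BTU/h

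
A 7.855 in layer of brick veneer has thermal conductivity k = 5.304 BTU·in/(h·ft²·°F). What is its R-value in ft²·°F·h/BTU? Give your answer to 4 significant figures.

1.481 ft²·°F·h/BTU

R = L/k = 7.855/5.304 = 1.481 ft²·°F·h/BTU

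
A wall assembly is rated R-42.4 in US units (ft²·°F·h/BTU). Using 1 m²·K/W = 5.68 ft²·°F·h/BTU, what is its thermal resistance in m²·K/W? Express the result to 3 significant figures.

R_SI = 42.4/5.68 = 7.465

7.46 m²·K/W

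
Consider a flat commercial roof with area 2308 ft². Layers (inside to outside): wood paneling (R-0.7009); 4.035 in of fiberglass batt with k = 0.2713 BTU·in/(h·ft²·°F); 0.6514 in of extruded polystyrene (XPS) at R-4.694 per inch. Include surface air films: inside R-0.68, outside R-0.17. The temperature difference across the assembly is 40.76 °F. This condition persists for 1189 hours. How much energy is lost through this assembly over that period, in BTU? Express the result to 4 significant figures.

4.035/0.2713 = 14.873
0.6514 × 4.694 = 3.0577
R_total = 0.68 + 0.7009 + 14.873 + 3.0577 + 0.17 = 19.481 ft²·°F·h/BTU
Q = 2308 × 40.76 / 19.481 = 4828.9 BTU/h
E = 4828.9 × 1189 = 5741600 BTU

5742000 BTU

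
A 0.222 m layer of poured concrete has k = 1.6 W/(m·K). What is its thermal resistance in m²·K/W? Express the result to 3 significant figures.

0.139 m²·K/W

R = L/k = 0.222/1.6 = 0.1387 m²·K/W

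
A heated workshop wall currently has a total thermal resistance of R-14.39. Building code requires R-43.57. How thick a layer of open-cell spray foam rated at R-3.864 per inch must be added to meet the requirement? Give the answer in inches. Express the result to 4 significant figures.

ΔR = 43.57 − 14.39 = 29.18 ft²·°F·h/BTU
L = ΔR / (R/in) = 29.18/3.864 = 7.5518 in

7.552 in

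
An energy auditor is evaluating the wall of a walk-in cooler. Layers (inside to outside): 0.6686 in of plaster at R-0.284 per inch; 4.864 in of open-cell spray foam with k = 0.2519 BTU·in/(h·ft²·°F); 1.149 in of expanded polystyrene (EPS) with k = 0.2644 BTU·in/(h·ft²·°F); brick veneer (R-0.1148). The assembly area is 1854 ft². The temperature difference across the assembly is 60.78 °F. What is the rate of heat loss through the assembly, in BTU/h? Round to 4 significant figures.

0.6686 × 0.284 = 0.18988
4.864/0.2519 = 19.309
1.149/0.2644 = 4.3457
R_total = 0.18988 + 19.309 + 4.3457 + 0.1148 = 23.96 ft²·°F·h/BTU
Q = A·ΔT/R = 1854 × 60.78 / 23.96 = 4703.2 BTU/h

4703 BTU/h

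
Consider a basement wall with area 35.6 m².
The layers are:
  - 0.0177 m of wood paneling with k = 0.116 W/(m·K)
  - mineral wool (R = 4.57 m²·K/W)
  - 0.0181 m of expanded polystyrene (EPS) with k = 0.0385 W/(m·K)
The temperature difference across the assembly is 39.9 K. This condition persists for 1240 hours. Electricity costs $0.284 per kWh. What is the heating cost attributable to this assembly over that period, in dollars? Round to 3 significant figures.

96.3 dollars

0.0177/0.116 = 0.1526
0.0181/0.0385 = 0.4701
R_total = 0.1526 + 4.57 + 0.4701 = 5.193 m²·K/W
Q = 35.6 × 39.9 / 5.193 = 273.5 W
E = 273.5 W × 1240 h / 1000 = 339.2 kWh
Cost = 339.2 × 0.284 = $96.33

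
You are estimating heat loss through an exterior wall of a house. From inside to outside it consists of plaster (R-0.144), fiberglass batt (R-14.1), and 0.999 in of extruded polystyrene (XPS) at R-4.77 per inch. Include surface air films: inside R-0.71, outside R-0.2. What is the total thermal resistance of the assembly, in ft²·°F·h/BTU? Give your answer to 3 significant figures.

19.9 ft²·°F·h/BTU

0.999 × 4.77 = 4.765
R_total = 0.71 + 0.144 + 14.1 + 4.765 + 0.2 = 19.92 ft²·°F·h/BTU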